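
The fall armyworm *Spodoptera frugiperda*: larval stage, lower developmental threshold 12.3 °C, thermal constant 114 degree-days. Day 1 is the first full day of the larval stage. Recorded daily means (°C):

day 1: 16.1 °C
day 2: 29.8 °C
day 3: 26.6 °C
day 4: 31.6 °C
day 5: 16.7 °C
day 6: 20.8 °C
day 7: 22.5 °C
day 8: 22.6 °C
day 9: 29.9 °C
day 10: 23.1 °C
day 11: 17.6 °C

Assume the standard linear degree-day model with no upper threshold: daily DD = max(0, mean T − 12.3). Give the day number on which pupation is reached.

Daily DD above 12.3 °C: 3.8, 17.5, 14.3, 19.3, 4.4, 8.5, 10.2, 10.3, 17.6, 10.8, 5.3.
Cumulative: 3.8, 21.3, 35.6, 54.9, 59.3, 67.8, 78.0, 88.3, 105.9, 116.7, 122.0.
The total first reaches 114 DD on day 10.

day 10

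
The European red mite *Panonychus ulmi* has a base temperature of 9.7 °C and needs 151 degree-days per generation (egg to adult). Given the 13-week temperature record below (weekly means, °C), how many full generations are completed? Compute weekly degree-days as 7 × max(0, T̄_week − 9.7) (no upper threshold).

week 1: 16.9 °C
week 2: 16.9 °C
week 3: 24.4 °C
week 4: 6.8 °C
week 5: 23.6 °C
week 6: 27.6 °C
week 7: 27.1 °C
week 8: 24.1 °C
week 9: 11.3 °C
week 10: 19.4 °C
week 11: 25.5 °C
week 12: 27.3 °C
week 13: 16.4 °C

Weekly DD (7 × max(0, T̄ − 9.7)): 50.4, 50.4, 102.9, 0.0, 97.3, 125.3, 121.8, 100.8, 11.2, 67.9, 110.6, 123.2, 46.9.
Season total = 1008.7 DD.
Complete generations = ⌊1008.7 / 151⌋ = 6.

6 generations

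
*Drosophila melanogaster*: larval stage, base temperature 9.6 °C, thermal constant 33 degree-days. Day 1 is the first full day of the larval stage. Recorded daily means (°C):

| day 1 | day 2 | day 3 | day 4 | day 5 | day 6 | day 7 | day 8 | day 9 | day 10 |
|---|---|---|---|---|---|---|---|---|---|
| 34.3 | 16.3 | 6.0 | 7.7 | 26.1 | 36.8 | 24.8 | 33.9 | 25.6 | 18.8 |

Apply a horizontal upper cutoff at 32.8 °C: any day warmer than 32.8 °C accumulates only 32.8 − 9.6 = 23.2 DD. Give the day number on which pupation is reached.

day 5

Daily DD above 9.6 °C (capped at 23.2): 23.2, 6.7, 0.0, 0.0, 16.5, 23.2, 15.2, 23.2, 16.0, 9.2.
Cumulative: 23.2, 29.9, 29.9, 29.9, 46.4, 69.6, 84.8, 108.0, 124.0, 133.2.
The total first reaches 33 DD on day 5.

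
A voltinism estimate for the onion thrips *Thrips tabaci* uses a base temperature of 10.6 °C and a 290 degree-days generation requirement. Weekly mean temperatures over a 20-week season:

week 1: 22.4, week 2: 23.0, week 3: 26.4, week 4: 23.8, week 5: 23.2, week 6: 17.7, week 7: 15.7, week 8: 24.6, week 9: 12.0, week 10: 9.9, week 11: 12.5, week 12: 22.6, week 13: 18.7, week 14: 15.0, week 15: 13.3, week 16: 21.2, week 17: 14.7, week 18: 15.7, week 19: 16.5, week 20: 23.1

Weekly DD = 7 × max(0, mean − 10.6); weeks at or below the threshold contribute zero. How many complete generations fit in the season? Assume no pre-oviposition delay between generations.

Weekly DD (7 × max(0, T̄ − 10.6)): 82.6, 86.8, 110.6, 92.4, 88.2, 49.7, 35.7, 98.0, 9.8, 0.0, 13.3, 84.0, 56.7, 30.8, 18.9, 74.2, 28.7, 35.7, 41.3, 87.5.
Season total = 1124.9 DD.
Complete generations = ⌊1124.9 / 290⌋ = 3.

3 generations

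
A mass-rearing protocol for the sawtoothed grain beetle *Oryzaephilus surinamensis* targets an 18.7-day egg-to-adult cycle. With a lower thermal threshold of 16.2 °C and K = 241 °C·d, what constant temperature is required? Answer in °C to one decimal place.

29.1 °C

Required daily accumulation = 241 / 18.7 = 12.888 DD/day.
T = T_base + 12.888 = 16.2 + 12.888 = 29.088 ≈ 29.1 °C.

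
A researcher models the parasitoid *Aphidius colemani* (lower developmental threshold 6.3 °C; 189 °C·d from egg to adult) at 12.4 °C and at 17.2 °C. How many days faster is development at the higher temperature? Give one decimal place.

At 12.4 °C: 189 / (12.4 − 6.3) = 189 / 6.1 = 30.984 d.
At 17.2 °C: 189 / (17.2 − 6.3) = 189 / 10.9 = 17.339 d.
Difference = |30.984 − 17.339| = 13.644 ≈ 13.6 days.

13.6 days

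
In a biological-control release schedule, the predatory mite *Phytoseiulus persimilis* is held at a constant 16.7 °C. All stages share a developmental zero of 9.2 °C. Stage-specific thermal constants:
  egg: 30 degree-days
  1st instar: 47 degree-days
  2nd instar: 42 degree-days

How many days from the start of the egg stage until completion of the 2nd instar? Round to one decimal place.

15.9 days

Daily accumulation at 16.7 °C = 16.7 − 9.2 = 7.5 DD/day.
Total K = 30 + 47 + 42 = 119 DD.
Total duration = 119 / 7.5 = 15.867 ≈ 15.9 days.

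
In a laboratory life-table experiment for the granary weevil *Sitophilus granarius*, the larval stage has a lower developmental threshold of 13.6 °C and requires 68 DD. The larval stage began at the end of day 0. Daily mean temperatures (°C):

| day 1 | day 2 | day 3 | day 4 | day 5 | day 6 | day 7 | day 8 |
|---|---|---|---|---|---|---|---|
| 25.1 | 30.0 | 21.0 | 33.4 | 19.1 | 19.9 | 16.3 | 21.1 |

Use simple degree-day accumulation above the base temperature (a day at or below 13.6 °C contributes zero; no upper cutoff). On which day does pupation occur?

day 7

Daily DD above 13.6 °C: 11.5, 16.4, 7.4, 19.8, 5.5, 6.3, 2.7, 7.5.
Cumulative: 11.5, 27.9, 35.3, 55.1, 60.6, 66.9, 69.6, 77.1.
The total first reaches 68 DD on day 7.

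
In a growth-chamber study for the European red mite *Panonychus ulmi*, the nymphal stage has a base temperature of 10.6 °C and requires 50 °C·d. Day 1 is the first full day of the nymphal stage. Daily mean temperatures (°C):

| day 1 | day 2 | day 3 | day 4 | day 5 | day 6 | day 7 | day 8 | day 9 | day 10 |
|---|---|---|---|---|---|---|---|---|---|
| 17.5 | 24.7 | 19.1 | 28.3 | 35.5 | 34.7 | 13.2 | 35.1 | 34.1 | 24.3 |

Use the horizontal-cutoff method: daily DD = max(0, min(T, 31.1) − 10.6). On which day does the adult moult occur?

day 5

Daily DD above 10.6 °C (capped at 20.5): 6.9, 14.1, 8.5, 17.7, 20.5, 20.5, 2.6, 20.5, 20.5, 13.7.
Cumulative: 6.9, 21.0, 29.5, 47.2, 67.7, 88.2, 90.8, 111.3, 131.8, 145.5.
The total first reaches 50 DD on day 5.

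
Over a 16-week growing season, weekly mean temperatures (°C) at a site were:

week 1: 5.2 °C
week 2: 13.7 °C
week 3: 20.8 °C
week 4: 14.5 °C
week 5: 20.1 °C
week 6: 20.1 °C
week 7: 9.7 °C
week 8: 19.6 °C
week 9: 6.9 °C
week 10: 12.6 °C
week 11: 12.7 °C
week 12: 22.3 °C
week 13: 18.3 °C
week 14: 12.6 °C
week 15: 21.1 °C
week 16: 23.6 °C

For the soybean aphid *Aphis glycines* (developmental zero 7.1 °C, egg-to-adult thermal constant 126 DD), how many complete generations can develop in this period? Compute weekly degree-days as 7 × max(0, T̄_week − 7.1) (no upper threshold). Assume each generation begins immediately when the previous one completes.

Weekly DD (7 × max(0, T̄ − 7.1)): 0.0, 46.2, 95.9, 51.8, 91.0, 91.0, 18.2, 87.5, 0.0, 38.5, 39.2, 106.4, 78.4, 38.5, 98.0, 115.5.
Season total = 996.1 DD.
Complete generations = ⌊996.1 / 126⌋ = 7.

7 generations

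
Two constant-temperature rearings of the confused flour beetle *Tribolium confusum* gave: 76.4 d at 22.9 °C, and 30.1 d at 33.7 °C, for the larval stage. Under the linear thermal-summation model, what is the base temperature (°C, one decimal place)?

15.9 °C

Under the model K = D·(T − T_b), so D₁·(T₁ − T_b) = D₂·(T₂ − T_b).
76.4·(22.9 − T_b) = 30.1·(33.7 − T_b)
T_b = (76.4·22.9 − 30.1·33.7) / (76.4 − 30.1) = 735.19 / 46.3 = 15.879 °C ≈ 15.9 °C.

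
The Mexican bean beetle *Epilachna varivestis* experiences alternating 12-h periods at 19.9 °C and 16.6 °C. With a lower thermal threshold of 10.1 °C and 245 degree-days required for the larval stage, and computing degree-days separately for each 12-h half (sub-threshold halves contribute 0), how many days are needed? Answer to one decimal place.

Day half: max(0, 19.9 − 10.1) × 0.5 = 9.8 × 0.5 = 4.90 DD.
Night half: max(0, 16.6 − 10.1) × 0.5 = 6.5 × 0.5 = 3.25 DD.
Per 24 h: 8.15 DD/day.
Duration = 245 / 8.15 = 30.061 ≈ 30.1 days.

30.1 days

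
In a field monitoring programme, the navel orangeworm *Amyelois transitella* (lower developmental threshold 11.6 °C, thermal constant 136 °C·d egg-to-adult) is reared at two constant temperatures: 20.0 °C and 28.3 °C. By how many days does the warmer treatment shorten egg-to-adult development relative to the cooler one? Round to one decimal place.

At 20.0 °C: 136 / (20.0 − 11.6) = 136 / 8.4 = 16.190 d.
At 28.3 °C: 136 / (28.3 − 11.6) = 136 / 16.7 = 8.144 d.
Difference = |16.190 − 8.144| = 8.047 ≈ 8.0 days.

8.0 days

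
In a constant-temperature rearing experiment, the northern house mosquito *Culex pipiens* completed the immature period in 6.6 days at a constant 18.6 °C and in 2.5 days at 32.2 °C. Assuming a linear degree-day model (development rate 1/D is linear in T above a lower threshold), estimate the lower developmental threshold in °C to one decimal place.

10.3 °C

Equal thermal constants: D₁(T₁ − T_b) = D₂(T₂ − T_b).
6.6·(18.6 − T_b) = 2.5·(32.2 − T_b)
T_b = (6.6·18.6 − 2.5·32.2) / (6.6 − 2.5) = 42.26 / 4.1 = 10.307 °C ≈ 10.3 °C.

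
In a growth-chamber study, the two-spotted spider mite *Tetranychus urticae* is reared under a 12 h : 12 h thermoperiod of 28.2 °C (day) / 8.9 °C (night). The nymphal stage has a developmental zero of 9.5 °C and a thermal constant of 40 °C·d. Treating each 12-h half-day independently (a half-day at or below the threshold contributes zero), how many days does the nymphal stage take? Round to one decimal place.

4.3 days

Day half: max(0, 28.2 − 9.5) × 0.5 = 18.7 × 0.5 = 9.35 DD.
Night half: max(0, 8.9 − 9.5) × 0.5 = 0.0 × 0.5 = 0.00 DD.
Per 24 h: 9.35 DD/day.
Duration = 40 / 9.35 = 4.278 ≈ 4.3 days.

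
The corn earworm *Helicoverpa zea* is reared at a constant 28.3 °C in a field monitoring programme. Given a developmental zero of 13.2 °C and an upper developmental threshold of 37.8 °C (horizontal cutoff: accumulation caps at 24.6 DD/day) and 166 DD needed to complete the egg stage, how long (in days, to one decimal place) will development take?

11.0 days

Daily accumulation = 28.3 − 13.2 = 15.1 DD/day.
Duration = 166 / 15.1 = 10.993 ≈ 11.0 days.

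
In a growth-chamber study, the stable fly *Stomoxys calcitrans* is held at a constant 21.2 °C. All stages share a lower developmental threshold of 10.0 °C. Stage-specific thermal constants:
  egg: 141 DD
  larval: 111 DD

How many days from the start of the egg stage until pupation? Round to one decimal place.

Daily accumulation at 21.2 °C = 21.2 − 10.0 = 11.2 DD/day.
Total K = 141 + 111 = 252 DD.
Total duration = 252 / 11.2 = 22.500 ≈ 22.5 days.

22.5 days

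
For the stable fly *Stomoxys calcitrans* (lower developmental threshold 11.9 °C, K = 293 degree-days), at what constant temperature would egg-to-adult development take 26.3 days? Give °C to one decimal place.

23.0 °C

Required daily accumulation = 293 / 26.3 = 11.141 DD/day.
T = T_base + 11.141 = 11.9 + 11.141 = 23.041 ≈ 23.0 °C.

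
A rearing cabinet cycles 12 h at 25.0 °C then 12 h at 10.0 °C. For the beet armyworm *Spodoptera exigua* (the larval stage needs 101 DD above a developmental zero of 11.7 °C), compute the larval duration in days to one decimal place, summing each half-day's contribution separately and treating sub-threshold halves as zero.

Day half: max(0, 25.0 − 11.7) × 0.5 = 13.3 × 0.5 = 6.65 DD.
Night half: max(0, 10.0 − 11.7) × 0.5 = 0.0 × 0.5 = 0.00 DD.
Per 24 h: 6.65 DD/day.
Duration = 101 / 6.65 = 15.188 ≈ 15.2 days.

15.2 days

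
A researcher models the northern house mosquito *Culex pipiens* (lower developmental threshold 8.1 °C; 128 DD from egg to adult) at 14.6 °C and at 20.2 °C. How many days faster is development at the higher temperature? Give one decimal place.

At 14.6 °C: 128 / (14.6 − 8.1) = 128 / 6.5 = 19.692 d.
At 20.2 °C: 128 / (20.2 − 8.1) = 128 / 12.1 = 10.579 d.
Difference = |19.692 − 10.579| = 9.114 ≈ 9.1 days.

9.1 days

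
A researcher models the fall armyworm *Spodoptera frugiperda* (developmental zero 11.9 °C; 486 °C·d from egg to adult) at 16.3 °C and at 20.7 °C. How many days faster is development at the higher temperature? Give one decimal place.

At 16.3 °C: 486 / (16.3 − 11.9) = 486 / 4.4 = 110.455 d.
At 20.7 °C: 486 / (20.7 − 11.9) = 486 / 8.8 = 55.227 d.
Difference = |110.455 − 55.227| = 55.227 ≈ 55.2 days.

55.2 days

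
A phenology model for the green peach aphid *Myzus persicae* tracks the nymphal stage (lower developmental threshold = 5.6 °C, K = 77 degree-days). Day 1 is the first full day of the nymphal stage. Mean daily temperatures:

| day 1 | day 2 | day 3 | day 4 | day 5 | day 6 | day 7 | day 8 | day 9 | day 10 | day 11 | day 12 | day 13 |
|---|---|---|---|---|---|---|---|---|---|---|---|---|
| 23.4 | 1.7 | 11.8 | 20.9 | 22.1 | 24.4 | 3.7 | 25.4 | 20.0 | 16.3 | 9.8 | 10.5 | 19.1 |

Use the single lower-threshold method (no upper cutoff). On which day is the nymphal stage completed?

day 8

Daily DD above 5.6 °C: 17.8, 0.0, 6.2, 15.3, 16.5, 18.8, 0.0, 19.8, 14.4, 10.7, 4.2, 4.9, 13.5.
Cumulative: 17.8, 17.8, 24.0, 39.3, 55.8, 74.6, 74.6, 94.4, 108.8, 119.5, 123.7, 128.6, 142.1.
The total first reaches 77 DD on day 8.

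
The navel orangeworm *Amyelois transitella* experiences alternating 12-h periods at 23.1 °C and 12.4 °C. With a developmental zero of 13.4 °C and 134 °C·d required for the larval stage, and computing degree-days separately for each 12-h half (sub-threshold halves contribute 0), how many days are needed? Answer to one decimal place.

27.6 days

Day half: max(0, 23.1 − 13.4) × 0.5 = 9.7 × 0.5 = 4.85 DD.
Night half: max(0, 12.4 − 13.4) × 0.5 = 0.0 × 0.5 = 0.00 DD.
Per 24 h: 4.85 DD/day.
Duration = 134 / 4.85 = 27.629 ≈ 27.6 days.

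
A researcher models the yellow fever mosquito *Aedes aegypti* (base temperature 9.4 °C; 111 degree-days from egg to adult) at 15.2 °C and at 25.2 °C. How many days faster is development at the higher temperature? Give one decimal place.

At 15.2 °C: 111 / (15.2 − 9.4) = 111 / 5.8 = 19.138 d.
At 25.2 °C: 111 / (25.2 − 9.4) = 111 / 15.8 = 7.025 d.
Difference = |19.138 − 7.025| = 12.113 ≈ 12.1 days.

12.1 days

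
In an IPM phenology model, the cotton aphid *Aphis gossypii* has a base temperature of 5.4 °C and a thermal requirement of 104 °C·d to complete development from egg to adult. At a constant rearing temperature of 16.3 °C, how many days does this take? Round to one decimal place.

9.5 days

Daily accumulation = 16.3 − 5.4 = 10.9 DD/day.
Duration = 104 / 10.9 = 9.541 ≈ 9.5 days.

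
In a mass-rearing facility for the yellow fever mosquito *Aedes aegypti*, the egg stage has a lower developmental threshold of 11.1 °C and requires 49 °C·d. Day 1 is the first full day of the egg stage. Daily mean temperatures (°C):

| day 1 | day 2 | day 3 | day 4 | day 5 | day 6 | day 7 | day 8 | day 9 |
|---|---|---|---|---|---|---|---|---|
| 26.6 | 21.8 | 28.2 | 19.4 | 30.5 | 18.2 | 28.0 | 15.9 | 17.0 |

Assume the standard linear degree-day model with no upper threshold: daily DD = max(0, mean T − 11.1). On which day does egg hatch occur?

day 4

Daily DD above 11.1 °C: 15.5, 10.7, 17.1, 8.3, 19.4, 7.1, 16.9, 4.8, 5.9.
Cumulative: 15.5, 26.2, 43.3, 51.6, 71.0, 78.1, 95.0, 99.8, 105.7.
The total first reaches 49 DD on day 4.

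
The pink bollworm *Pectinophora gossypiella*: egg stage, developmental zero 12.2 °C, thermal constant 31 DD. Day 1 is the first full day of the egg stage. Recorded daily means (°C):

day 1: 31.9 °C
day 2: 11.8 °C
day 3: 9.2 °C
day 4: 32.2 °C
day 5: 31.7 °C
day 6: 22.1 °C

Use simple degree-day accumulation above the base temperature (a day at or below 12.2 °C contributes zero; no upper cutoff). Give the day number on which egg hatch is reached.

Daily DD above 12.2 °C: 19.7, 0.0, 0.0, 20.0, 19.5, 9.9.
Cumulative: 19.7, 19.7, 19.7, 39.7, 59.2, 69.1.
The total first reaches 31 DD on day 4.

day 4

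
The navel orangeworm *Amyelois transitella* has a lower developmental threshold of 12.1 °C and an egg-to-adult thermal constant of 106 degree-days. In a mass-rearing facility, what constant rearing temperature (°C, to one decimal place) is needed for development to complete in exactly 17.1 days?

18.3 °C

Required daily accumulation = 106 / 17.1 = 6.199 DD/day.
T = T_base + 6.199 = 12.1 + 6.199 = 18.299 ≈ 18.3 °C.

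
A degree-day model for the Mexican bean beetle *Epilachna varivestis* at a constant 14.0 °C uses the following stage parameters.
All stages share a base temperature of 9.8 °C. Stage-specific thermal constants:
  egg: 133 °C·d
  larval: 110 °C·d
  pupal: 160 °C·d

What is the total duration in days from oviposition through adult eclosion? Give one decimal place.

Daily accumulation at 14.0 °C = 14.0 − 9.8 = 4.2 DD/day.
Total K = 133 + 110 + 160 = 403 DD.
Total duration = 403 / 4.2 = 95.952 ≈ 96.0 days.

96.0 days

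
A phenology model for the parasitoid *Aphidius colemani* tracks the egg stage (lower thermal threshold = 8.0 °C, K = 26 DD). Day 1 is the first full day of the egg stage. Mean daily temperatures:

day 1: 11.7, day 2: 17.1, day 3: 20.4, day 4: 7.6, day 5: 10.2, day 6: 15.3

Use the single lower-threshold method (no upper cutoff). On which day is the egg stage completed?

Daily DD above 8.0 °C: 3.7, 9.1, 12.4, 0.0, 2.2, 7.3.
Cumulative: 3.7, 12.8, 25.2, 25.2, 27.4, 34.7.
The total first reaches 26 DD on day 5.

day 5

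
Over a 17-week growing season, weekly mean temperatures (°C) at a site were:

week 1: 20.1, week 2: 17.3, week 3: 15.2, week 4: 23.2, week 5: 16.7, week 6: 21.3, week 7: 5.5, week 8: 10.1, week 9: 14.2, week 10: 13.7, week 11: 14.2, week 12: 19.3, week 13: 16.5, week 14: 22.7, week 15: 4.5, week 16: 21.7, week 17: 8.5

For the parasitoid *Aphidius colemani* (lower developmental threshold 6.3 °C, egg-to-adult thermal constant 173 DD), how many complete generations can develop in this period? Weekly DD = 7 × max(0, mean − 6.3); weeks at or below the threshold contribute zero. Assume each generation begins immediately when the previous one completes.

Weekly DD (7 × max(0, T̄ − 6.3)): 96.6, 77.0, 62.3, 118.3, 72.8, 105.0, 0.0, 26.6, 55.3, 51.8, 55.3, 91.0, 71.4, 114.8, 0.0, 107.8, 15.4.
Season total = 1121.4 DD.
Complete generations = ⌊1121.4 / 173⌋ = 6.

6 generations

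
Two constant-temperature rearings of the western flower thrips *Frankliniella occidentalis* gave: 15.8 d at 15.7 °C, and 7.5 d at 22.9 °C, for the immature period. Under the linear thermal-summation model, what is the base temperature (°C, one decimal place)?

Under the model K = D·(T − T_b), so D₁·(T₁ − T_b) = D₂·(T₂ − T_b).
15.8·(15.7 − T_b) = 7.5·(22.9 − T_b)
T_b = (15.8·15.7 − 7.5·22.9) / (15.8 − 7.5) = 76.31 / 8.3 = 9.194 °C ≈ 9.2 °C.

9.2 °C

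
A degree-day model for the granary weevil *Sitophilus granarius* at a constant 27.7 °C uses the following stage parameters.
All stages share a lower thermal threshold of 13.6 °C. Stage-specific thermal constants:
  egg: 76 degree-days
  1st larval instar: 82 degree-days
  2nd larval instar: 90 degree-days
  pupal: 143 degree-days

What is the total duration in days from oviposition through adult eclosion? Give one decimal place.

27.7 days

Daily accumulation at 27.7 °C = 27.7 − 13.6 = 14.1 DD/day.
Total K = 76 + 82 + 90 + 143 = 391 DD.
Total duration = 391 / 14.1 = 27.730 ≈ 27.7 days.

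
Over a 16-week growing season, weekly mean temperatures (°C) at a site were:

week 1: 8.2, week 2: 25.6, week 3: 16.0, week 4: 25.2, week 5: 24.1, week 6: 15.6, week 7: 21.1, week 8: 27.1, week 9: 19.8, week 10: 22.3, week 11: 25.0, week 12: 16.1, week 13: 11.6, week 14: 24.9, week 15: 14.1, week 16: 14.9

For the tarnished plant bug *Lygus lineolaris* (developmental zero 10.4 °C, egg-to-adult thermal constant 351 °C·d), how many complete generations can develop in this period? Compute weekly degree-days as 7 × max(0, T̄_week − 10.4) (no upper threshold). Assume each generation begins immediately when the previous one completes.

2 generations

Weekly DD (7 × max(0, T̄ − 10.4)): 0.0, 106.4, 39.2, 103.6, 95.9, 36.4, 74.9, 116.9, 65.8, 83.3, 102.2, 39.9, 8.4, 101.5, 25.9, 31.5.
Season total = 1031.8 DD.
Complete generations = ⌊1031.8 / 351⌋ = 2.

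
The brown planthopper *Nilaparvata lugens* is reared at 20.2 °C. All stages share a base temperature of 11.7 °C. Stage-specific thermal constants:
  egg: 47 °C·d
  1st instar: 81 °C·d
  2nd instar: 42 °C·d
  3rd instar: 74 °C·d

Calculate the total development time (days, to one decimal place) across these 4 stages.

28.7 days

Daily accumulation at 20.2 °C = 20.2 − 11.7 = 8.5 DD/day.
Total K = 47 + 81 + 42 + 74 = 244 DD.
Total duration = 244 / 8.5 = 28.706 ≈ 28.7 days.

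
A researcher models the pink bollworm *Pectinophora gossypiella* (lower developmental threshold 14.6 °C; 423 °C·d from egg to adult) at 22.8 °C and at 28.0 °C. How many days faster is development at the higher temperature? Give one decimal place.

At 22.8 °C: 423 / (22.8 − 14.6) = 423 / 8.2 = 51.585 d.
At 28.0 °C: 423 / (28.0 − 14.6) = 423 / 13.4 = 31.567 d.
Difference = |51.585 − 31.567| = 20.018 ≈ 20.0 days.

20.0 days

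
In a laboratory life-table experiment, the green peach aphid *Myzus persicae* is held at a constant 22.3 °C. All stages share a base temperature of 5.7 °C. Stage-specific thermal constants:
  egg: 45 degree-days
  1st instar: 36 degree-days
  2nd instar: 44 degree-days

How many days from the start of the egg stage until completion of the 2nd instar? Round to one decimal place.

7.5 days

Daily accumulation at 22.3 °C = 22.3 − 5.7 = 16.6 DD/day.
Total K = 45 + 36 + 44 = 125 DD.
Total duration = 125 / 16.6 = 7.530 ≈ 7.5 days.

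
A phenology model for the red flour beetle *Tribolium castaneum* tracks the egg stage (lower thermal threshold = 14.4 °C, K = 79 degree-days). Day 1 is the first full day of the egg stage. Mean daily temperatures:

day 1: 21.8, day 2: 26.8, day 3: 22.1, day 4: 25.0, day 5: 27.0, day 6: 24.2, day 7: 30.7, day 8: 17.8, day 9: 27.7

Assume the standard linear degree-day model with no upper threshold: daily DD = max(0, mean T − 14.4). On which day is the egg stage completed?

day 8

Daily DD above 14.4 °C: 7.4, 12.4, 7.7, 10.6, 12.6, 9.8, 16.3, 3.4, 13.3.
Cumulative: 7.4, 19.8, 27.5, 38.1, 50.7, 60.5, 76.8, 80.2, 93.5.
The total first reaches 79 DD on day 8.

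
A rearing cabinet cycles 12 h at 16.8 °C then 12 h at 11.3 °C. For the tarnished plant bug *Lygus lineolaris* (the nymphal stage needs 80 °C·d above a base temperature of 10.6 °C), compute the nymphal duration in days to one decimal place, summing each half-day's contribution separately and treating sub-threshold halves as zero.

23.2 days

Day half: max(0, 16.8 − 10.6) × 0.5 = 6.2 × 0.5 = 3.10 DD.
Night half: max(0, 11.3 − 10.6) × 0.5 = 0.7 × 0.5 = 0.35 DD.
Per 24 h: 3.45 DD/day.
Duration = 80 / 3.45 = 23.188 ≈ 23.2 days.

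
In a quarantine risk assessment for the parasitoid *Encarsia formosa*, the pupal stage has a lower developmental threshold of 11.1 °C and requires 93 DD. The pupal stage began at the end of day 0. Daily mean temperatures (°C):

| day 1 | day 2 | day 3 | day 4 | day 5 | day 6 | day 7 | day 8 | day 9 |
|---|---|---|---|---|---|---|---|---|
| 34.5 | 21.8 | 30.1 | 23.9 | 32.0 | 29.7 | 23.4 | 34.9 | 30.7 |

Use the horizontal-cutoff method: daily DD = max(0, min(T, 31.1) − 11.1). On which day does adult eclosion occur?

day 6

Daily DD above 11.1 °C (capped at 20.0): 20.0, 10.7, 19.0, 12.8, 20.0, 18.6, 12.3, 20.0, 19.6.
Cumulative: 20.0, 30.7, 49.7, 62.5, 82.5, 101.1, 113.4, 133.4, 153.0.
The total first reaches 93 DD on day 6.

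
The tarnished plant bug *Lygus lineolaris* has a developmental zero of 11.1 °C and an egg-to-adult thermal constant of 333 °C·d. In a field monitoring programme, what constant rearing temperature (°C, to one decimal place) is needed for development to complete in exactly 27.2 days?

23.3 °C

Required daily accumulation = 333 / 27.2 = 12.243 DD/day.
T = T_base + 12.243 = 11.1 + 12.243 = 23.343 ≈ 23.3 °C.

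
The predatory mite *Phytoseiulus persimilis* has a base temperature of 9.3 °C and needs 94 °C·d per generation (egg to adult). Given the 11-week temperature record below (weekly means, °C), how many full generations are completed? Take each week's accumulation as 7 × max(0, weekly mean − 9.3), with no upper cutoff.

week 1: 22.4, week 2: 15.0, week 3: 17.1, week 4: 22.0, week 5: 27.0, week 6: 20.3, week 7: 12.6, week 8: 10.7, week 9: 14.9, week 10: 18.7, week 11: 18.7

7 generations

Weekly DD (7 × max(0, T̄ − 9.3)): 91.7, 39.9, 54.6, 88.9, 123.9, 77.0, 23.1, 9.8, 39.2, 65.8, 65.8.
Season total = 679.7 DD.
Complete generations = ⌊679.7 / 94⌋ = 7.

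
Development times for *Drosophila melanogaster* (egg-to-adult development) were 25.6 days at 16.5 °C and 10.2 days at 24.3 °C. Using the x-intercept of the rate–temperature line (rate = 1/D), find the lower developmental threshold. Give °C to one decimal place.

Linear rate model ⇒ the product D·(T − T_b) is constant across temperatures.
25.6·(16.5 − T_b) = 10.2·(24.3 − T_b)
T_b = (25.6·16.5 − 10.2·24.3) / (25.6 − 10.2) = 174.54 / 15.4 = 11.334 °C ≈ 11.3 °C.

11.3 °C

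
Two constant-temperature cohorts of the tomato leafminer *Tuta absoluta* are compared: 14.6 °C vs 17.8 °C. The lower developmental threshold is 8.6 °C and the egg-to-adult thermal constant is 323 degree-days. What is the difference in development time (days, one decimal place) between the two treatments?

At 14.6 °C: 323 / (14.6 − 8.6) = 323 / 6.0 = 53.833 d.
At 17.8 °C: 323 / (17.8 − 8.6) = 323 / 9.2 = 35.109 d.
Difference = |53.833 − 35.109| = 18.725 ≈ 18.7 days.

18.7 days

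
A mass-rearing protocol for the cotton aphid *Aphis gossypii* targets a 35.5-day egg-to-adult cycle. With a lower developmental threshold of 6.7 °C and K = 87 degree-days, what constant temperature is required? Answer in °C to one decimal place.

Required daily accumulation = 87 / 35.5 = 2.451 DD/day.
T = T_base + 2.451 = 6.7 + 2.451 = 9.151 ≈ 9.2 °C.

9.2 °C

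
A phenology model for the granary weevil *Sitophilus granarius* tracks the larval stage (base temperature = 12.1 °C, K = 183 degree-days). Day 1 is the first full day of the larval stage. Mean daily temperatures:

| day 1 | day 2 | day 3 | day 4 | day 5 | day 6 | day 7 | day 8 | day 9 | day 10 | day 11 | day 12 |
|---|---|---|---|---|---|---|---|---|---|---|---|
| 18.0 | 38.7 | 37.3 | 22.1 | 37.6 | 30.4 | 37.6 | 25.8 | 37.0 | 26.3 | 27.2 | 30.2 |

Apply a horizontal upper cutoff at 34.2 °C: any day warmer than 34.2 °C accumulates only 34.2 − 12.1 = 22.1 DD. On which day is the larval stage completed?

day 11

Daily DD above 12.1 °C (capped at 22.1): 5.9, 22.1, 22.1, 10.0, 22.1, 18.3, 22.1, 13.7, 22.1, 14.2, 15.1, 18.1.
Cumulative: 5.9, 28.0, 50.1, 60.1, 82.2, 100.5, 122.6, 136.3, 158.4, 172.6, 187.7, 205.8.
The total first reaches 183 DD on day 11.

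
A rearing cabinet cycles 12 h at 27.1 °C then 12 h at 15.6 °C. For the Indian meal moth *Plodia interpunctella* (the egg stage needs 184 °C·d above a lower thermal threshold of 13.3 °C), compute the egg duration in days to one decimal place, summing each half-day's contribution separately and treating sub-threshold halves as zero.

22.9 days

Day half: max(0, 27.1 − 13.3) × 0.5 = 13.8 × 0.5 = 6.90 DD.
Night half: max(0, 15.6 − 13.3) × 0.5 = 2.3 × 0.5 = 1.15 DD.
Per 24 h: 8.05 DD/day.
Duration = 184 / 8.05 = 22.857 ≈ 22.9 days.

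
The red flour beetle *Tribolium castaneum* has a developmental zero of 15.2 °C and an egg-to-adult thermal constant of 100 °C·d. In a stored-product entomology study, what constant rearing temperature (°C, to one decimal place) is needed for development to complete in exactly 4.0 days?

40.2 °C

Required daily accumulation = 100 / 4.0 = 25.000 DD/day.
T = T_base + 25.000 = 15.2 + 25.000 = 40.200 ≈ 40.2 °C.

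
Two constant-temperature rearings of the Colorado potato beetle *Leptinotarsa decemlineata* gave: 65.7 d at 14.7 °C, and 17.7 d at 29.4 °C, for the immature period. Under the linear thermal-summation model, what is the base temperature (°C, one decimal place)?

9.3 °C

Under the model K = D·(T − T_b), so D₁·(T₁ − T_b) = D₂·(T₂ − T_b).
65.7·(14.7 − T_b) = 17.7·(29.4 − T_b)
T_b = (65.7·14.7 − 17.7·29.4) / (65.7 − 17.7) = 445.41 / 48.0 = 9.279 °C ≈ 9.3 °C.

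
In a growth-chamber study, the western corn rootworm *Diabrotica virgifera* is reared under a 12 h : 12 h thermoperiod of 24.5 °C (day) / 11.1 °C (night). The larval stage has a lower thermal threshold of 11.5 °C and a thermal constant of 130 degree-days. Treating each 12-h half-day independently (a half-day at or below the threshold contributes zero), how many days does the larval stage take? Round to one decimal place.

Day half: max(0, 24.5 − 11.5) × 0.5 = 13.0 × 0.5 = 6.50 DD.
Night half: max(0, 11.1 − 11.5) × 0.5 = 0.0 × 0.5 = 0.00 DD.
Per 24 h: 6.50 DD/day.
Duration = 130 / 6.50 = 20.000 ≈ 20.0 days.

20.0 days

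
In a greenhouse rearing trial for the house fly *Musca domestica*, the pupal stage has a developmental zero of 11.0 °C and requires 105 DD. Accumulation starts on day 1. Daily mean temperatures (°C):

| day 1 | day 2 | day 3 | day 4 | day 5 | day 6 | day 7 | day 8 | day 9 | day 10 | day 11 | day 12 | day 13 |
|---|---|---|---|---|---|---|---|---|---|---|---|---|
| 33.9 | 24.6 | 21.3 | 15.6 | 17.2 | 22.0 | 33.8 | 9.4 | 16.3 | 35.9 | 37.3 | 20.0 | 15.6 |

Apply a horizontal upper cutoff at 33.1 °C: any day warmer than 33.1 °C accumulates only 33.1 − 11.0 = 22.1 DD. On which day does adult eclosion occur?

Daily DD above 11.0 °C (capped at 22.1): 22.1, 13.6, 10.3, 4.6, 6.2, 11.0, 22.1, 0.0, 5.3, 22.1, 22.1, 9.0, 4.6.
Cumulative: 22.1, 35.7, 46.0, 50.6, 56.8, 67.8, 89.9, 89.9, 95.2, 117.3, 139.4, 148.4, 153.0.
The total first reaches 105 DD on day 10.

day 10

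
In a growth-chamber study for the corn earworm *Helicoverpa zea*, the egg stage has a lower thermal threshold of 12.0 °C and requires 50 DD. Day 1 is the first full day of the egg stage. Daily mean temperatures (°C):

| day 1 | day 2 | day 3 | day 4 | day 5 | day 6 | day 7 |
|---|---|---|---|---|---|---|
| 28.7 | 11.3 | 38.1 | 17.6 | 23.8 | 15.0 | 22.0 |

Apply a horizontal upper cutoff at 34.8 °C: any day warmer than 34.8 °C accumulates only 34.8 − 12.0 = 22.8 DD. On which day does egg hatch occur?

Daily DD above 12.0 °C (capped at 22.8): 16.7, 0.0, 22.8, 5.6, 11.8, 3.0, 10.0.
Cumulative: 16.7, 16.7, 39.5, 45.1, 56.9, 59.9, 69.9.
The total first reaches 50 DD on day 5.

day 5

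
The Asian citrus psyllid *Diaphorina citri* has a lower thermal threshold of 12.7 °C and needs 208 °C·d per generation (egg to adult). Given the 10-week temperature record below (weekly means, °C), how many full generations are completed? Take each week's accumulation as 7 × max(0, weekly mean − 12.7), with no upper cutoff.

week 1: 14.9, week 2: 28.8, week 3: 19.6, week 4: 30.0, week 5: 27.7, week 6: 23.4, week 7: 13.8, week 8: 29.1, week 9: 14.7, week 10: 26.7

3 generations

Weekly DD (7 × max(0, T̄ − 12.7)): 15.4, 112.7, 48.3, 121.1, 105.0, 74.9, 7.7, 114.8, 14.0, 98.0.
Season total = 711.9 DD.
Complete generations = ⌊711.9 / 208⌋ = 3.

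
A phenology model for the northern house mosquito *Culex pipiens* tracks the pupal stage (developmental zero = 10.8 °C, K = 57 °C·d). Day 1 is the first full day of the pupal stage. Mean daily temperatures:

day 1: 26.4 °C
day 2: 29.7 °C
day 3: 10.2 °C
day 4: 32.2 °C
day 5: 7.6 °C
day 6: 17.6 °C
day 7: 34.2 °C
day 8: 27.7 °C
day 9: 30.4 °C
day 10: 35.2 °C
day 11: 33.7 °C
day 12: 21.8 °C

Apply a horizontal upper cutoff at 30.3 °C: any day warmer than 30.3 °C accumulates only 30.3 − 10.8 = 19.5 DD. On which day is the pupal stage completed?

Daily DD above 10.8 °C (capped at 19.5): 15.6, 18.9, 0.0, 19.5, 0.0, 6.8, 19.5, 16.9, 19.5, 19.5, 19.5, 11.0.
Cumulative: 15.6, 34.5, 34.5, 54.0, 54.0, 60.8, 80.3, 97.2, 116.7, 136.2, 155.7, 166.7.
The total first reaches 57 DD on day 6.

day 6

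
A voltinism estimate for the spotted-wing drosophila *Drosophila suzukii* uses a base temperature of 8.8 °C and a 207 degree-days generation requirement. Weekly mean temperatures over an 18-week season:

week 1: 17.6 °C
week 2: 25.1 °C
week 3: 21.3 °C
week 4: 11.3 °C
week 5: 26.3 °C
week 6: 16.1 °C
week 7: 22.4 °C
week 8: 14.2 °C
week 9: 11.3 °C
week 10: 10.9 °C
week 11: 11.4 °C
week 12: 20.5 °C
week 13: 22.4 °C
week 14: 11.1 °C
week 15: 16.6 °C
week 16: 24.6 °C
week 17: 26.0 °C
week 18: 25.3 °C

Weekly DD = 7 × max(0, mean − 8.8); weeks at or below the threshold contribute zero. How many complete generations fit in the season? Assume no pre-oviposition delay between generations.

Weekly DD (7 × max(0, T̄ − 8.8)): 61.6, 114.1, 87.5, 17.5, 122.5, 51.1, 95.2, 37.8, 17.5, 14.7, 18.2, 81.9, 95.2, 16.1, 54.6, 110.6, 120.4, 115.5.
Season total = 1232.0 DD.
Complete generations = ⌊1232.0 / 207⌋ = 5.

5 generations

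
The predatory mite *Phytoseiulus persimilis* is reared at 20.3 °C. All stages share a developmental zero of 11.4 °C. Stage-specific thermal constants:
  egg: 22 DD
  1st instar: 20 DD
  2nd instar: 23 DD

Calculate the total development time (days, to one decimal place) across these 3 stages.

7.3 days

Daily accumulation at 20.3 °C = 20.3 − 11.4 = 8.9 DD/day.
Total K = 22 + 20 + 23 = 65 DD.
Total duration = 65 / 8.9 = 7.303 ≈ 7.3 days.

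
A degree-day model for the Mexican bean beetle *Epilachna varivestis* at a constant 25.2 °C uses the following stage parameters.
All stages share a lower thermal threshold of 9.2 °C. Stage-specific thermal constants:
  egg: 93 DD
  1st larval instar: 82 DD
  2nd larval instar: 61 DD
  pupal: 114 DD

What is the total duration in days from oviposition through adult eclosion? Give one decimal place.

Daily accumulation at 25.2 °C = 25.2 − 9.2 = 16.0 DD/day.
Total K = 93 + 82 + 61 + 114 = 350 DD.
Total duration = 350 / 16.0 = 21.875 ≈ 21.9 days.

21.9 days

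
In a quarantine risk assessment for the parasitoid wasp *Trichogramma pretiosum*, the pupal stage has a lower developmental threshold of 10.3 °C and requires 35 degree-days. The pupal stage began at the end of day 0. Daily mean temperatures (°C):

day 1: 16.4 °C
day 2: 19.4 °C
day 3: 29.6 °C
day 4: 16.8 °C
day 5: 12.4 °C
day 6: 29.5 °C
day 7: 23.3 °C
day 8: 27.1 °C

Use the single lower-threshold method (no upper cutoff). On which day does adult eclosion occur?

Daily DD above 10.3 °C: 6.1, 9.1, 19.3, 6.5, 2.1, 19.2, 13.0, 16.8.
Cumulative: 6.1, 15.2, 34.5, 41.0, 43.1, 62.3, 75.3, 92.1.
The total first reaches 35 DD on day 4.

day 4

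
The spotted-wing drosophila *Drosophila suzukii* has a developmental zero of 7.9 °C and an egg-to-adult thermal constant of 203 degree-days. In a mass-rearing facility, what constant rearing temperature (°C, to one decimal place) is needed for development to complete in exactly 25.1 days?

16.0 °C

Required daily accumulation = 203 / 25.1 = 8.088 DD/day.
T = T_base + 8.088 = 7.9 + 8.088 = 15.988 ≈ 16.0 °C.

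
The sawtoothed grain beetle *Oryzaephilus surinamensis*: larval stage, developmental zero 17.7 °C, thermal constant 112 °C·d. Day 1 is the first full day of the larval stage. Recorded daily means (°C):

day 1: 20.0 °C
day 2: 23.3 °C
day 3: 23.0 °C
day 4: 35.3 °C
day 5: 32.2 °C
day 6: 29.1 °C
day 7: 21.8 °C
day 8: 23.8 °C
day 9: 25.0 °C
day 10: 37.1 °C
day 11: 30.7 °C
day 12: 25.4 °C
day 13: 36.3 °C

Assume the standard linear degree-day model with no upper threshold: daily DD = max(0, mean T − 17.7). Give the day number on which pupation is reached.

day 12

Daily DD above 17.7 °C: 2.3, 5.6, 5.3, 17.6, 14.5, 11.4, 4.1, 6.1, 7.3, 19.4, 13.0, 7.7, 18.6.
Cumulative: 2.3, 7.9, 13.2, 30.8, 45.3, 56.7, 60.8, 66.9, 74.2, 93.6, 106.6, 114.3, 132.9.
The total first reaches 112 DD on day 12.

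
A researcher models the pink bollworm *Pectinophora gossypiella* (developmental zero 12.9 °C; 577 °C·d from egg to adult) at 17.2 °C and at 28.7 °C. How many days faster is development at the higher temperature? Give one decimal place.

97.7 days

At 17.2 °C: 577 / (17.2 − 12.9) = 577 / 4.3 = 134.186 d.
At 28.7 °C: 577 / (28.7 − 12.9) = 577 / 15.8 = 36.519 d.
Difference = |134.186 − 36.519| = 97.667 ≈ 97.7 days.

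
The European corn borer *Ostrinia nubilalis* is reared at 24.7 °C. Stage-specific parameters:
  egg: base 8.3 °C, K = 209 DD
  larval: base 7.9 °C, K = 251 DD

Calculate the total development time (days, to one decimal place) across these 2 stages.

egg: 209 / (24.7 − 8.3) = 209 / 16.4 = 12.744 d.
larval: 251 / (24.7 − 7.9) = 251 / 16.8 = 14.940 d.
Sum = 27.684 ≈ 27.7 days.

27.7 days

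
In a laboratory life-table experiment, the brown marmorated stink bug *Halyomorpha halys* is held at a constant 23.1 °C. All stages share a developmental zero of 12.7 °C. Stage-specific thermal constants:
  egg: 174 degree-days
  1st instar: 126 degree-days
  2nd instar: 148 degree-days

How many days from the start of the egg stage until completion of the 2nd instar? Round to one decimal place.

43.1 days

Daily accumulation at 23.1 °C = 23.1 − 12.7 = 10.4 DD/day.
Total K = 174 + 126 + 148 = 448 DD.
Total duration = 448 / 10.4 = 43.077 ≈ 43.1 days.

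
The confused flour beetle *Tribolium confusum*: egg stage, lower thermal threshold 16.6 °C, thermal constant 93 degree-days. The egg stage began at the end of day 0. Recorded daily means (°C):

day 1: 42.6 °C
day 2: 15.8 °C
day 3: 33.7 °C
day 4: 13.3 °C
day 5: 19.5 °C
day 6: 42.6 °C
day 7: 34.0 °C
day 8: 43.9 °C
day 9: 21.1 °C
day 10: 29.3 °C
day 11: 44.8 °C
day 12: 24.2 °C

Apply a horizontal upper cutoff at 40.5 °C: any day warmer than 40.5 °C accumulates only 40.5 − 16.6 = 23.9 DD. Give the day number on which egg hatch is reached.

day 8

Daily DD above 16.6 °C (capped at 23.9): 23.9, 0.0, 17.1, 0.0, 2.9, 23.9, 17.4, 23.9, 4.5, 12.7, 23.9, 7.6.
Cumulative: 23.9, 23.9, 41.0, 41.0, 43.9, 67.8, 85.2, 109.1, 113.6, 126.3, 150.2, 157.8.
The total first reaches 93 DD on day 8.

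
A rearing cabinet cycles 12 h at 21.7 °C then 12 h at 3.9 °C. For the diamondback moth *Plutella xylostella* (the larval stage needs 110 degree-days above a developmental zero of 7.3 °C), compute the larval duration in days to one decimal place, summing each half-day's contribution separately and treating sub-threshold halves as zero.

15.3 days

Day half: max(0, 21.7 − 7.3) × 0.5 = 14.4 × 0.5 = 7.20 DD.
Night half: max(0, 3.9 − 7.3) × 0.5 = 0.0 × 0.5 = 0.00 DD.
Per 24 h: 7.20 DD/day.
Duration = 110 / 7.20 = 15.278 ≈ 15.3 days.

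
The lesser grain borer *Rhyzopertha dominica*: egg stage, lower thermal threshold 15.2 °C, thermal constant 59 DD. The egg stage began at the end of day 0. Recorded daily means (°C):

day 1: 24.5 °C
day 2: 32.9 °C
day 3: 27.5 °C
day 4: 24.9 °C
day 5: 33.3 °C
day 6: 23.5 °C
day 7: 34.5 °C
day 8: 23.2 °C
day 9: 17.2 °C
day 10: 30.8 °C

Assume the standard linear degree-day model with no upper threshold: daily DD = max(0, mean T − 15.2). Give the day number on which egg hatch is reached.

Daily DD above 15.2 °C: 9.3, 17.7, 12.3, 9.7, 18.1, 8.3, 19.3, 8.0, 2.0, 15.6.
Cumulative: 9.3, 27.0, 39.3, 49.0, 67.1, 75.4, 94.7, 102.7, 104.7, 120.3.
The total first reaches 59 DD on day 5.

day 5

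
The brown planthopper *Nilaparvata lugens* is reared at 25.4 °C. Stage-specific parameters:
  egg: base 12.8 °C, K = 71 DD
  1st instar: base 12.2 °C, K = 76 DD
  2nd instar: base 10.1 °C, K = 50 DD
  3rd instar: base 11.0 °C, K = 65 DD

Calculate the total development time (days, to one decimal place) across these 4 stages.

19.2 days

egg: 71 / (25.4 − 12.8) = 71 / 12.6 = 5.635 d.
1st instar: 76 / (25.4 − 12.2) = 76 / 13.2 = 5.758 d.
2nd instar: 50 / (25.4 − 10.1) = 50 / 15.3 = 3.268 d.
3rd instar: 65 / (25.4 − 11.0) = 65 / 14.4 = 4.514 d.
Sum = 19.174 ≈ 19.2 days.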